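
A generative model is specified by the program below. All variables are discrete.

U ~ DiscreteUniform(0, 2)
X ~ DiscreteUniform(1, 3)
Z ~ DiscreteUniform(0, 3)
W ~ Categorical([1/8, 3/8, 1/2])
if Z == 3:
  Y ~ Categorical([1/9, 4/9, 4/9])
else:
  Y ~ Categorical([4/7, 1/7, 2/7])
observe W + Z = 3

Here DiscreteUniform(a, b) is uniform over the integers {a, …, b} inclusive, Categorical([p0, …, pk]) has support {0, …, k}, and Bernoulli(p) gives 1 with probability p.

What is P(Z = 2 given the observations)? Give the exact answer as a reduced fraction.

Enumerate traces; 81 have nonzero weight after conditioning:
  (U=0, X=1, Z=1, W=2, Y=0) weight 1/126
  (U=0, X=1, Z=1, W=2, Y=1) weight 1/504
  (U=0, X=1, Z=1, W=2, Y=2) weight 1/252
  (U=0, X=1, Z=2, W=1, Y=0) weight 1/168
  (U=0, X=1, Z=2, W=1, Y=1) weight 1/672
  (U=0, X=1, Z=2, W=1, Y=2) weight 1/336
  (U=0, X=1, Z=3, W=0, Y=0) weight 1/2592
  (U=0, X=1, Z=3, W=0, Y=1) weight 1/648
  … 73 more
Group by Z:
  weight(Z=1) = 1/8
  weight(Z=2) = 3/32
  weight(Z=3) = 1/32
Total weight = 1/8 + 3/32 + 1/32 = 1/4
P(Z=1 | obs) = 1/8 / 1/4 = 1/2
P(Z=2 | obs) = 3/32 / 1/4 = 3/8
P(Z=3 | obs) = 1/32 / 1/4 = 1/8

P(Z = 2 | obs) = 3/8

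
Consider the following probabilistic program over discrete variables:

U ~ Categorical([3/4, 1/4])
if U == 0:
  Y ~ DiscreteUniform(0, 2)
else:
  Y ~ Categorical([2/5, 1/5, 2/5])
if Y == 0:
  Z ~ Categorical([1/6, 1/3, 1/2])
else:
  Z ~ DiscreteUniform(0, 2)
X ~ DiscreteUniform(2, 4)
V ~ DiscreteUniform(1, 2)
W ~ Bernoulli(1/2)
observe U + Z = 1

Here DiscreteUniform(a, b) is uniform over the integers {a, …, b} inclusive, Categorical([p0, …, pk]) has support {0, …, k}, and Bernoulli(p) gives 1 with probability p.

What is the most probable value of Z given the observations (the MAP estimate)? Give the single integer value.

argmax_v P(Z = v | obs) = 1

Enumerate traces; 72 have nonzero weight after conditioning:
  (U=0, Y=0, Z=1, X=2, V=1, W=0) weight 1/144
  (U=0, Y=0, Z=1, X=2, V=1, W=1) weight 1/144
  (U=0, Y=0, Z=1, X=2, V=2, W=0) weight 1/144
  (U=0, Y=0, Z=1, X=2, V=2, W=1) weight 1/144
  (U=0, Y=0, Z=1, X=3, V=1, W=0) weight 1/144
  (U=0, Y=0, Z=1, X=3, V=1, W=1) weight 1/144
  (U=0, Y=0, Z=1, X=3, V=2, W=0) weight 1/144
  (U=0, Y=0, Z=1, X=3, V=2, W=1) weight 1/144
  (U=1, Y=0, Z=0, X=2, V=1, W=0) weight 1/720
  … 63 more
Group by Z:
  weight(Z=0) = 1/15
  weight(Z=1) = 1/4
Total weight = 1/15 + 1/4 = 19/60
P(Z=0 | obs) = 1/15 / 19/60 = 4/19
P(Z=1 | obs) = 1/4 / 19/60 = 15/19
argmax = 1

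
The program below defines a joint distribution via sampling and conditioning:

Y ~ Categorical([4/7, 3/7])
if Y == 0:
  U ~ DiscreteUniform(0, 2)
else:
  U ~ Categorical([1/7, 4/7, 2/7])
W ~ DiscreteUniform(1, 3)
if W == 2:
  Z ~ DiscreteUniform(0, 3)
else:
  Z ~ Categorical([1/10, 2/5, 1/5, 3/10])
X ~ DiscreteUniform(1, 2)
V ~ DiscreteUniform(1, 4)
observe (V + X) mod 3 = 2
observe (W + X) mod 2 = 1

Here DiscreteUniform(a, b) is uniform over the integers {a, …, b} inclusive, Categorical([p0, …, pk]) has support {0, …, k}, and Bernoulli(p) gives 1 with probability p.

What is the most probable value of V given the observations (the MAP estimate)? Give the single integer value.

Enumerate traces; 96 have nonzero weight after conditioning:
  (Y=0, U=0, W=1, Z=0, X=2, V=3) weight 1/1260
  (Y=0, U=0, W=1, Z=1, X=2, V=3) weight 1/315
  (Y=0, U=0, W=1, Z=2, X=2, V=3) weight 1/630
  (Y=0, U=0, W=1, Z=3, X=2, V=3) weight 1/420
  (Y=0, U=0, W=2, Z=0, X=1, V=1) weight 1/504
  (Y=0, U=0, W=2, Z=0, X=1, V=4) weight 1/504
  (Y=0, U=0, W=2, Z=1, X=1, V=1) weight 1/504
  (Y=0, U=0, W=2, Z=1, X=1, V=4) weight 1/504
  … 88 more
Group by V:
  weight(V=1) = 1/24
  weight(V=3) = 1/12
  weight(V=4) = 1/24
Total weight = 1/24 + 1/12 + 1/24 = 1/6
P(V=1 | obs) = 1/24 / 1/6 = 1/4
P(V=3 | obs) = 1/12 / 1/6 = 1/2
P(V=4 | obs) = 1/24 / 1/6 = 1/4
argmax = 3

argmax_v P(V = v | obs) = 3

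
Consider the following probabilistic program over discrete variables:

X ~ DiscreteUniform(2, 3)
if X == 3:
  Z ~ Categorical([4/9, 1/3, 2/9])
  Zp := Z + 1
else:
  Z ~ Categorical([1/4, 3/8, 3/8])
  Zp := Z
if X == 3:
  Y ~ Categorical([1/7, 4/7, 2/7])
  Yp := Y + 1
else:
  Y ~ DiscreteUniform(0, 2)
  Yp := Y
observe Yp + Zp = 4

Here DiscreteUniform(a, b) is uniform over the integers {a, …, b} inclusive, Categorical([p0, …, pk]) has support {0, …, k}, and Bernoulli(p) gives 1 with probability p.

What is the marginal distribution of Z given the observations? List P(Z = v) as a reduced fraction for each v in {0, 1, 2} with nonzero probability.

P(Z=0) = 64/239, P(Z=1) = 96/239, P(Z=2) = 79/239

Enumerate traces; 4 have nonzero weight after conditioning:
  (X=2, Z=2, Y=2) weight 1/16
  (X=3, Z=0, Y=2) weight 4/63
  (X=3, Z=1, Y=1) weight 2/21
  (X=3, Z=2, Y=0) weight 1/63
Group by Z:
  weight(Z=0) = 4/63
  weight(Z=1) = 2/21
  weight(Z=2) = 79/1008
Total weight = 4/63 + 2/21 + 79/1008 = 239/1008
P(Z=0 | obs) = 4/63 / 239/1008 = 64/239
P(Z=1 | obs) = 2/21 / 239/1008 = 96/239
P(Z=2 | obs) = 79/1008 / 239/1008 = 79/239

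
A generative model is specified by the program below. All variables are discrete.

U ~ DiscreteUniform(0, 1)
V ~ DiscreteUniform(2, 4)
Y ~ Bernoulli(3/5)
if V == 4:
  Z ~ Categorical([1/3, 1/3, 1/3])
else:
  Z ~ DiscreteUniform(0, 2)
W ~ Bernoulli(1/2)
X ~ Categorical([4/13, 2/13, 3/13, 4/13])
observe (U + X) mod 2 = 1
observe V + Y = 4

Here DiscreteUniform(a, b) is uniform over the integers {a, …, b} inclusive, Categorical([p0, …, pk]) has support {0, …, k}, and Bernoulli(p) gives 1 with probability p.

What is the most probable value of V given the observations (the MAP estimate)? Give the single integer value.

Enumerate traces; 48 have nonzero weight after conditioning:
  (U=0, V=3, Y=1, Z=0, W=0, X=1) weight 1/390
  (U=0, V=3, Y=1, Z=0, W=0, X=3) weight 1/195
  (U=0, V=3, Y=1, Z=0, W=1, X=1) weight 1/390
  (U=0, V=3, Y=1, Z=0, W=1, X=3) weight 1/195
  (U=0, V=3, Y=1, Z=1, W=0, X=1) weight 1/390
  (U=0, V=3, Y=1, Z=1, W=0, X=3) weight 1/195
  (U=0, V=3, Y=1, Z=1, W=1, X=1) weight 1/390
  (U=0, V=3, Y=1, Z=1, W=1, X=3) weight 1/195
  (U=0, V=4, Y=0, Z=0, W=0, X=1) weight 1/585
  … 39 more
Group by V:
  weight(V=3) = 1/10
  weight(V=4) = 1/15
Total weight = 1/10 + 1/15 = 1/6
P(V=3 | obs) = 1/10 / 1/6 = 3/5
P(V=4 | obs) = 1/15 / 1/6 = 2/5
argmax = 3

argmax_v P(V = v | obs) = 3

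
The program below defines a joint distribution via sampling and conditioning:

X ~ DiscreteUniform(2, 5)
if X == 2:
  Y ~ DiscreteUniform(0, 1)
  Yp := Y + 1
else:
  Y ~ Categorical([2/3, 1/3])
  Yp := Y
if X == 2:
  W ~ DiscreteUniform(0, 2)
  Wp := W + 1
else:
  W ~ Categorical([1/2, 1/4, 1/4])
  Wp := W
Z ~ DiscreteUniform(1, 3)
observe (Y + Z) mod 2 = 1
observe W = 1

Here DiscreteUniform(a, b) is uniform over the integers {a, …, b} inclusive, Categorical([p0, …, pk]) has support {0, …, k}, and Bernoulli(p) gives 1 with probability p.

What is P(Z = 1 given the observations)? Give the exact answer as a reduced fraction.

P(Z = 1 | obs) = 8/21

Enumerate traces; 12 have nonzero weight after conditioning:
  (X=2, Y=0, W=1, Z=1) weight 1/72
  (X=2, Y=0, W=1, Z=3) weight 1/72
  (X=2, Y=1, W=1, Z=2) weight 1/72
  (X=3, Y=0, W=1, Z=1) weight 1/72
  (X=3, Y=0, W=1, Z=3) weight 1/72
  (X=3, Y=1, W=1, Z=2) weight 1/144
  (X=4, Y=0, W=1, Z=1) weight 1/72
  (X=4, Y=0, W=1, Z=3) weight 1/72
  … 4 more
Group by Z:
  weight(Z=1) = 1/18
  weight(Z=2) = 5/144
  weight(Z=3) = 1/18
Total weight = 1/18 + 5/144 + 1/18 = 7/48
P(Z=1 | obs) = 1/18 / 7/48 = 8/21
P(Z=2 | obs) = 5/144 / 7/48 = 5/21
P(Z=3 | obs) = 1/18 / 7/48 = 8/21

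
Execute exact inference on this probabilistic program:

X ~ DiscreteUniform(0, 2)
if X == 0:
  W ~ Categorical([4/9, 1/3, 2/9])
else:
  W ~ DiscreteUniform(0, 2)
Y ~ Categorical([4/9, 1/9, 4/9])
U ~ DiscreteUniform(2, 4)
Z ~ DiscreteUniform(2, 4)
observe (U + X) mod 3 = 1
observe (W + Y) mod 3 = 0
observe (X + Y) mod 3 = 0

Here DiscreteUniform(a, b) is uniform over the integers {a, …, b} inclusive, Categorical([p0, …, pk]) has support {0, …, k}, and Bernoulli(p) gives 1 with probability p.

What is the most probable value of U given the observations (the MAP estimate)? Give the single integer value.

argmax_v P(U = v | obs) = 4

Enumerate traces; 9 have nonzero weight after conditioning:
  (X=0, W=0, Y=0, U=4, Z=2) weight 16/2187
  (X=0, W=0, Y=0, U=4, Z=3) weight 16/2187
  (X=0, W=0, Y=0, U=4, Z=4) weight 16/2187
  (X=1, W=1, Y=2, U=3, Z=2) weight 4/729
  (X=1, W=1, Y=2, U=3, Z=3) weight 4/729
  (X=1, W=1, Y=2, U=3, Z=4) weight 4/729
  (X=2, W=2, Y=1, U=2, Z=2) weight 1/729
  (X=2, W=2, Y=1, U=2, Z=3) weight 1/729
  … 1 more
Group by U:
  weight(U=2) = 1/243
  weight(U=3) = 4/243
  weight(U=4) = 16/729
Total weight = 1/243 + 4/243 + 16/729 = 31/729
P(U=2 | obs) = 1/243 / 31/729 = 3/31
P(U=3 | obs) = 4/243 / 31/729 = 12/31
P(U=4 | obs) = 16/729 / 31/729 = 16/31
argmax = 4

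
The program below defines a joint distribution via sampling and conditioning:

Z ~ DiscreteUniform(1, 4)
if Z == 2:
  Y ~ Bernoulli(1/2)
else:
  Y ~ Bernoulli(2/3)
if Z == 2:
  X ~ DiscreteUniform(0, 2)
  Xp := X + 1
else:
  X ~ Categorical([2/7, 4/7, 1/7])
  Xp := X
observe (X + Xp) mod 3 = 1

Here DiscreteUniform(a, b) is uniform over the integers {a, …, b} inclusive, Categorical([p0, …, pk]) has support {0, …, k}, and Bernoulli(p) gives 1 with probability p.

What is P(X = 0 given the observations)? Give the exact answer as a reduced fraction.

P(X = 0 | obs) = 7/16

Enumerate traces; 8 have nonzero weight after conditioning:
  (Z=1, Y=0, X=2) weight 1/84
  (Z=1, Y=1, X=2) weight 1/42
  (Z=2, Y=0, X=0) weight 1/24
  (Z=2, Y=1, X=0) weight 1/24
  (Z=3, Y=0, X=2) weight 1/84
  (Z=3, Y=1, X=2) weight 1/42
  (Z=4, Y=0, X=2) weight 1/84
  (Z=4, Y=1, X=2) weight 1/42
Group by X:
  weight(X=0) = 1/12
  weight(X=2) = 3/28
Total weight = 1/12 + 3/28 = 4/21
P(X=0 | obs) = 1/12 / 4/21 = 7/16
P(X=2 | obs) = 3/28 / 4/21 = 9/16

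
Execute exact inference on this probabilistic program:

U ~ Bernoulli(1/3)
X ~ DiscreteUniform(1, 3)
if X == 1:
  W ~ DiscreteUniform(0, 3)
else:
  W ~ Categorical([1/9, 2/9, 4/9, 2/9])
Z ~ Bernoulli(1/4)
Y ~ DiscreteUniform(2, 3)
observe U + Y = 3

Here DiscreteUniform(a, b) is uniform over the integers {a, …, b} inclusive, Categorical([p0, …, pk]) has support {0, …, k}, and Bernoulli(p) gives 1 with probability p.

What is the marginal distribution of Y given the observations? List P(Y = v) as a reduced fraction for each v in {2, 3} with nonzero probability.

Enumerate traces; 48 have nonzero weight after conditioning:
  (U=0, X=1, W=0, Z=0, Y=3) weight 1/48
  (U=0, X=1, W=0, Z=1, Y=3) weight 1/144
  (U=0, X=1, W=1, Z=0, Y=3) weight 1/48
  (U=0, X=1, W=1, Z=1, Y=3) weight 1/144
  (U=0, X=1, W=2, Z=0, Y=3) weight 1/48
  (U=0, X=1, W=2, Z=1, Y=3) weight 1/144
  (U=0, X=1, W=3, Z=0, Y=3) weight 1/48
  (U=0, X=1, W=3, Z=1, Y=3) weight 1/144
  (U=1, X=1, W=0, Z=0, Y=2) weight 1/96
  … 39 more
Group by Y:
  weight(Y=2) = 1/6
  weight(Y=3) = 1/3
Total weight = 1/6 + 1/3 = 1/2
P(Y=2 | obs) = 1/6 / 1/2 = 1/3
P(Y=3 | obs) = 1/3 / 1/2 = 2/3

P(Y=2) = 1/3, P(Y=3) = 2/3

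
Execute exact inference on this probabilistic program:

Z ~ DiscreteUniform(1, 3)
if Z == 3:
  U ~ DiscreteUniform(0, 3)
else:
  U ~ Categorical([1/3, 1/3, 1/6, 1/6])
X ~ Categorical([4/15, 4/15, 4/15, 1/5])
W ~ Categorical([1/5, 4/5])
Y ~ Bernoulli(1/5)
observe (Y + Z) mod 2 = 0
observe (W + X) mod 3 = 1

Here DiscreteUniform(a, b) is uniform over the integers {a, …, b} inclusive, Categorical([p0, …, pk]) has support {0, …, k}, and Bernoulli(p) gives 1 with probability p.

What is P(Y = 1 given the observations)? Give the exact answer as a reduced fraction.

Enumerate traces; 36 have nonzero weight after conditioning:
  (Z=1, U=0, X=0, W=1, Y=1) weight 16/3375
  (Z=1, U=0, X=1, W=0, Y=1) weight 4/3375
  (Z=1, U=0, X=3, W=1, Y=1) weight 4/1125
  (Z=1, U=1, X=0, W=1, Y=1) weight 16/3375
  (Z=1, U=1, X=1, W=0, Y=1) weight 4/3375
  (Z=1, U=1, X=3, W=1, Y=1) weight 4/1125
  (Z=1, U=2, X=0, W=1, Y=1) weight 8/3375
  (Z=1, U=2, X=1, W=0, Y=1) weight 2/3375
  (Z=2, U=0, X=0, W=1, Y=0) weight 64/3375
  … 27 more
Group by Y:
  weight(Y=0) = 128/1125
  weight(Y=1) = 64/1125
Total weight = 128/1125 + 64/1125 = 64/375
P(Y=0 | obs) = 128/1125 / 64/375 = 2/3
P(Y=1 | obs) = 64/1125 / 64/375 = 1/3

P(Y = 1 | obs) = 1/3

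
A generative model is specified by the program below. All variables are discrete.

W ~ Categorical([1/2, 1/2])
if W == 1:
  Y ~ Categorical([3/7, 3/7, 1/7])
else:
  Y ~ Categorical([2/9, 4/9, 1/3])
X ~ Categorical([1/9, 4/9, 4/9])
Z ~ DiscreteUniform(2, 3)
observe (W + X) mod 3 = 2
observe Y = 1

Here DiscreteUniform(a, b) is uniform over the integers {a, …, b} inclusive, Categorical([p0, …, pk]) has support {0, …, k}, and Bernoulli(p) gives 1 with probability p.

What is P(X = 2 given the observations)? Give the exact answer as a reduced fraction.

Enumerate traces; 4 have nonzero weight after conditioning:
  (W=0, Y=1, X=2, Z=2) weight 4/81
  (W=0, Y=1, X=2, Z=3) weight 4/81
  (W=1, Y=1, X=1, Z=2) weight 1/21
  (W=1, Y=1, X=1, Z=3) weight 1/21
Group by X:
  weight(X=1) = 2/21
  weight(X=2) = 8/81
Total weight = 2/21 + 8/81 = 110/567
P(X=1 | obs) = 2/21 / 110/567 = 27/55
P(X=2 | obs) = 8/81 / 110/567 = 28/55

P(X = 2 | obs) = 28/55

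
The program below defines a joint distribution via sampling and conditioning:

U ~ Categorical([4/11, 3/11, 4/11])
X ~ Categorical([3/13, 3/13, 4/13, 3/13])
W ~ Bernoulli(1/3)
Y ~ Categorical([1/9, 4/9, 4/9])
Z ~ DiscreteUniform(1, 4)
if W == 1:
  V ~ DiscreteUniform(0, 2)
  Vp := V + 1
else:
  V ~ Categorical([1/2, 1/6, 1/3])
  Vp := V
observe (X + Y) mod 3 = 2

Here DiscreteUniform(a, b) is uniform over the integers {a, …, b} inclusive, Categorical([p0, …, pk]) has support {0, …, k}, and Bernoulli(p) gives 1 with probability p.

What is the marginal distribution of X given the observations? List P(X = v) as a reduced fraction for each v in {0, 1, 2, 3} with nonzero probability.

P(X=0) = 3/10, P(X=1) = 3/10, P(X=2) = 1/10, P(X=3) = 3/10

Enumerate traces; 288 have nonzero weight after conditioning:
  (U=0, X=0, W=0, Y=2, Z=1, V=0) weight 4/1287
  (U=0, X=0, W=0, Y=2, Z=1, V=1) weight 4/3861
  (U=0, X=0, W=0, Y=2, Z=1, V=2) weight 8/3861
  (U=0, X=0, W=0, Y=2, Z=2, V=0) weight 4/1287
  (U=0, X=0, W=0, Y=2, Z=2, V=1) weight 4/3861
  (U=0, X=0, W=0, Y=2, Z=2, V=2) weight 8/3861
  (U=0, X=0, W=0, Y=2, Z=3, V=0) weight 4/1287
  (U=0, X=0, W=0, Y=2, Z=3, V=1) weight 4/3861
  (U=0, X=1, W=0, Y=1, Z=1, V=0) weight 4/1287
  (U=0, X=2, W=0, Y=0, Z=1, V=0) weight 4/3861
  … 278 more
Group by X:
  weight(X=0) = 4/39
  weight(X=1) = 4/39
  weight(X=2) = 4/117
  weight(X=3) = 4/39
Total weight = 4/39 + 4/39 + 4/117 + 4/39 = 40/117
P(X=0 | obs) = 4/39 / 40/117 = 3/10
P(X=1 | obs) = 4/39 / 40/117 = 3/10
P(X=2 | obs) = 4/117 / 40/117 = 1/10
P(X=3 | obs) = 4/39 / 40/117 = 3/10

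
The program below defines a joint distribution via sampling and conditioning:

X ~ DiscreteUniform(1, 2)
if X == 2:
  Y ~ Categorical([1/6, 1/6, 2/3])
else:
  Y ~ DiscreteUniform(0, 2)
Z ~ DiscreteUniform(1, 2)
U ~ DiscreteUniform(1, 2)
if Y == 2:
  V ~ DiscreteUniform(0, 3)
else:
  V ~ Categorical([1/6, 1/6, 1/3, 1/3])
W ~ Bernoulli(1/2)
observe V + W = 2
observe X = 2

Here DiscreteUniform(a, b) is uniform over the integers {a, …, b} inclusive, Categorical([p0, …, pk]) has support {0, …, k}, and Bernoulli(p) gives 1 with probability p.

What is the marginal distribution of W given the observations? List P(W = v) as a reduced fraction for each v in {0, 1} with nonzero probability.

Enumerate traces; 24 have nonzero weight after conditioning:
  (X=2, Y=0, Z=1, U=1, V=1, W=1) weight 1/576
  (X=2, Y=0, Z=1, U=1, V=2, W=0) weight 1/288
  (X=2, Y=0, Z=1, U=2, V=1, W=1) weight 1/576
  (X=2, Y=0, Z=1, U=2, V=2, W=0) weight 1/288
  (X=2, Y=0, Z=2, U=1, V=1, W=1) weight 1/576
  (X=2, Y=0, Z=2, U=1, V=2, W=0) weight 1/288
  (X=2, Y=0, Z=2, U=2, V=1, W=1) weight 1/576
  (X=2, Y=0, Z=2, U=2, V=2, W=0) weight 1/288
  … 16 more
Group by W:
  weight(W=0) = 5/72
  weight(W=1) = 1/18
Total weight = 5/72 + 1/18 = 1/8
P(W=0 | obs) = 5/72 / 1/8 = 5/9
P(W=1 | obs) = 1/18 / 1/8 = 4/9

P(W=0) = 5/9, P(W=1) = 4/9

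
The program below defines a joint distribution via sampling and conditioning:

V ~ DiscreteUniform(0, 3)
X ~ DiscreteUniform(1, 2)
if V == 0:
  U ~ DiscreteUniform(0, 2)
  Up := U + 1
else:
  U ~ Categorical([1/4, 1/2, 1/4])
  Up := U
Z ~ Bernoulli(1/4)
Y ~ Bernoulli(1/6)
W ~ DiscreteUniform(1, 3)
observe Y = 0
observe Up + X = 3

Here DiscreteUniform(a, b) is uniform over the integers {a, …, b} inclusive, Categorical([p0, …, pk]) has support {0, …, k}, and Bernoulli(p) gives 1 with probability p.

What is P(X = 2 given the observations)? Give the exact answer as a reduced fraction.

P(X = 2 | obs) = 22/35

Enumerate traces; 48 have nonzero weight after conditioning:
  (V=0, X=1, U=1, Z=0, Y=0, W=1) weight 5/576
  (V=0, X=1, U=1, Z=0, Y=0, W=2) weight 5/576
  (V=0, X=1, U=1, Z=0, Y=0, W=3) weight 5/576
  (V=0, X=1, U=1, Z=1, Y=0, W=1) weight 5/1728
  (V=0, X=1, U=1, Z=1, Y=0, W=2) weight 5/1728
  (V=0, X=1, U=1, Z=1, Y=0, W=3) weight 5/1728
  (V=0, X=2, U=0, Z=0, Y=0, W=1) weight 5/576
  (V=0, X=2, U=0, Z=0, Y=0, W=2) weight 5/576
  … 40 more
Group by X:
  weight(X=1) = 65/576
  weight(X=2) = 55/288
Total weight = 65/576 + 55/288 = 175/576
P(X=1 | obs) = 65/576 / 175/576 = 13/35
P(X=2 | obs) = 55/288 / 175/576 = 22/35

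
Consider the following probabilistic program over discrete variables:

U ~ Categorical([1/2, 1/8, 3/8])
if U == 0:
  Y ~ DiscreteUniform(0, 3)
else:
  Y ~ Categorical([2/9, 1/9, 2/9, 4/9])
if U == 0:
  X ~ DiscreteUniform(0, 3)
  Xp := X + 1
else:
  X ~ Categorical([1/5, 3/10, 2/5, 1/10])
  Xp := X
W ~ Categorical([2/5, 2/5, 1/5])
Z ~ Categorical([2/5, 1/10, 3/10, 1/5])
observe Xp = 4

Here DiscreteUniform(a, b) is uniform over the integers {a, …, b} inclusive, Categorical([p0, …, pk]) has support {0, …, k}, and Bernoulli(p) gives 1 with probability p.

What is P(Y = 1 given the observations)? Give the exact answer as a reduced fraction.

P(Y = 1 | obs) = 1/4

Enumerate traces; 48 have nonzero weight after conditioning:
  (U=0, Y=0, X=3, W=0, Z=0) weight 1/200
  (U=0, Y=0, X=3, W=0, Z=1) weight 1/800
  (U=0, Y=0, X=3, W=0, Z=2) weight 3/800
  (U=0, Y=0, X=3, W=0, Z=3) weight 1/400
  (U=0, Y=0, X=3, W=1, Z=0) weight 1/200
  (U=0, Y=0, X=3, W=1, Z=1) weight 1/800
  (U=0, Y=0, X=3, W=1, Z=2) weight 3/800
  (U=0, Y=0, X=3, W=1, Z=3) weight 1/400
  (U=0, Y=1, X=3, W=0, Z=0) weight 1/200
  (U=0, Y=2, X=3, W=0, Z=0) weight 1/200
  … 38 more
Group by Y:
  weight(Y=0) = 1/32
  weight(Y=1) = 1/32
  weight(Y=2) = 1/32
  weight(Y=3) = 1/32
Total weight = 1/32 + 1/32 + 1/32 + 1/32 = 1/8
P(Y=0 | obs) = 1/32 / 1/8 = 1/4
P(Y=1 | obs) = 1/32 / 1/8 = 1/4
P(Y=2 | obs) = 1/32 / 1/8 = 1/4
P(Y=3 | obs) = 1/32 / 1/8 = 1/4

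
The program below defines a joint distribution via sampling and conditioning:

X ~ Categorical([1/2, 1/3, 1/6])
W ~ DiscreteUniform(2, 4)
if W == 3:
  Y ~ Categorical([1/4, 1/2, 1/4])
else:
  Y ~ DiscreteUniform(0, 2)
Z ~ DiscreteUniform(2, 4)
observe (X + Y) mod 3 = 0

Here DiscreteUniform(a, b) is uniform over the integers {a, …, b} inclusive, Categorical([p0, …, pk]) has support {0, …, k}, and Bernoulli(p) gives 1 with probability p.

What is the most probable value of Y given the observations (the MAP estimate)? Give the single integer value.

argmax_v P(Y = v | obs) = 0

Enumerate traces; 27 have nonzero weight after conditioning:
  (X=0, W=2, Y=0, Z=2) weight 1/54
  (X=0, W=2, Y=0, Z=3) weight 1/54
  (X=0, W=2, Y=0, Z=4) weight 1/54
  (X=0, W=3, Y=0, Z=2) weight 1/72
  (X=0, W=3, Y=0, Z=3) weight 1/72
  (X=0, W=3, Y=0, Z=4) weight 1/72
  (X=0, W=4, Y=0, Z=2) weight 1/54
  (X=0, W=4, Y=0, Z=3) weight 1/54
  (X=1, W=2, Y=2, Z=2) weight 1/81
  (X=2, W=2, Y=1, Z=2) weight 1/162
  … 17 more
Group by Y:
  weight(Y=0) = 11/72
  weight(Y=1) = 7/108
  weight(Y=2) = 11/108
Total weight = 11/72 + 7/108 + 11/108 = 23/72
P(Y=0 | obs) = 11/72 / 23/72 = 11/23
P(Y=1 | obs) = 7/108 / 23/72 = 14/69
P(Y=2 | obs) = 11/108 / 23/72 = 22/69
argmax = 0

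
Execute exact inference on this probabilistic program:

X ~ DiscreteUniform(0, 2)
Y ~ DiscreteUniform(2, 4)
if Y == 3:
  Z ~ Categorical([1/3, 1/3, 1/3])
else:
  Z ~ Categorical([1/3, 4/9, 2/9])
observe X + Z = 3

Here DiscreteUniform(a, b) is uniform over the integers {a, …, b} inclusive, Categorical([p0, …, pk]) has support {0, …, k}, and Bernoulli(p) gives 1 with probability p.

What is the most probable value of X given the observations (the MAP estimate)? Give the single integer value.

argmax_v P(X = v | obs) = 2

Enumerate traces; 6 have nonzero weight after conditioning:
  (X=1, Y=2, Z=2) weight 2/81
  (X=1, Y=3, Z=2) weight 1/27
  (X=1, Y=4, Z=2) weight 2/81
  (X=2, Y=2, Z=1) weight 4/81
  (X=2, Y=3, Z=1) weight 1/27
  (X=2, Y=4, Z=1) weight 4/81
Group by X:
  weight(X=1) = 7/81
  weight(X=2) = 11/81
Total weight = 7/81 + 11/81 = 2/9
P(X=1 | obs) = 7/81 / 2/9 = 7/18
P(X=2 | obs) = 11/81 / 2/9 = 11/18
argmax = 2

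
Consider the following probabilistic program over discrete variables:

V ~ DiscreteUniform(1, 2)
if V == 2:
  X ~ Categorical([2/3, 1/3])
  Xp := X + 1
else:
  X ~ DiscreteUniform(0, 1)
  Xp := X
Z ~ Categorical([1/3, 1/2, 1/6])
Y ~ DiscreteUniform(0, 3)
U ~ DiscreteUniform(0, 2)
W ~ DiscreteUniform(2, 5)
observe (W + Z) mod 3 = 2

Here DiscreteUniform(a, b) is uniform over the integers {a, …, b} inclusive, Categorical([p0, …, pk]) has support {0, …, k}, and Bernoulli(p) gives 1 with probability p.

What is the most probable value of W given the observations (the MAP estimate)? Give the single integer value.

argmax_v P(W = v | obs) = 4

Enumerate traces; 192 have nonzero weight after conditioning:
  (V=1, X=0, Z=0, Y=0, U=0, W=2) weight 1/576
  (V=1, X=0, Z=0, Y=0, U=0, W=5) weight 1/576
  (V=1, X=0, Z=0, Y=0, U=1, W=2) weight 1/576
  (V=1, X=0, Z=0, Y=0, U=1, W=5) weight 1/576
  (V=1, X=0, Z=0, Y=0, U=2, W=2) weight 1/576
  (V=1, X=0, Z=0, Y=0, U=2, W=5) weight 1/576
  (V=1, X=0, Z=0, Y=1, U=0, W=2) weight 1/576
  (V=1, X=0, Z=0, Y=1, U=0, W=5) weight 1/576
  (V=1, X=0, Z=1, Y=0, U=0, W=4) weight 1/384
  (V=1, X=0, Z=2, Y=0, U=0, W=3) weight 1/1152
  … 182 more
Group by W:
  weight(W=2) = 1/12
  weight(W=3) = 1/24
  weight(W=4) = 1/8
  weight(W=5) = 1/12
Total weight = 1/12 + 1/24 + 1/8 + 1/12 = 1/3
P(W=2 | obs) = 1/12 / 1/3 = 1/4
P(W=3 | obs) = 1/24 / 1/3 = 1/8
P(W=4 | obs) = 1/8 / 1/3 = 3/8
P(W=5 | obs) = 1/12 / 1/3 = 1/4
argmax = 4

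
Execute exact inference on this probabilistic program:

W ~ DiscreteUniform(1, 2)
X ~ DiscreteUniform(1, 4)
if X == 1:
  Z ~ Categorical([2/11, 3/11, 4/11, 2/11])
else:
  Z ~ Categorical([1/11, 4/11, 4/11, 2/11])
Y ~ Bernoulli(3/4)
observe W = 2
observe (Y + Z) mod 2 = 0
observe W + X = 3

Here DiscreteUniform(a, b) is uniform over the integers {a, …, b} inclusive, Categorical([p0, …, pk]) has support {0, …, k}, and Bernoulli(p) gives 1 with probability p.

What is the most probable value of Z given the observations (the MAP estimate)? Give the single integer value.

argmax_v P(Z = v | obs) = 1

Enumerate traces; 4 have nonzero weight after conditioning:
  (W=2, X=1, Z=0, Y=0) weight 1/176
  (W=2, X=1, Z=1, Y=1) weight 9/352
  (W=2, X=1, Z=2, Y=0) weight 1/88
  (W=2, X=1, Z=3, Y=1) weight 3/176
Group by Z:
  weight(Z=0) = 1/176
  weight(Z=1) = 9/352
  weight(Z=2) = 1/88
  weight(Z=3) = 3/176
Total weight = 1/176 + 9/352 + 1/88 + 3/176 = 21/352
P(Z=0 | obs) = 1/176 / 21/352 = 2/21
P(Z=1 | obs) = 9/352 / 21/352 = 3/7
P(Z=2 | obs) = 1/88 / 21/352 = 4/21
P(Z=3 | obs) = 3/176 / 21/352 = 2/7
argmax = 1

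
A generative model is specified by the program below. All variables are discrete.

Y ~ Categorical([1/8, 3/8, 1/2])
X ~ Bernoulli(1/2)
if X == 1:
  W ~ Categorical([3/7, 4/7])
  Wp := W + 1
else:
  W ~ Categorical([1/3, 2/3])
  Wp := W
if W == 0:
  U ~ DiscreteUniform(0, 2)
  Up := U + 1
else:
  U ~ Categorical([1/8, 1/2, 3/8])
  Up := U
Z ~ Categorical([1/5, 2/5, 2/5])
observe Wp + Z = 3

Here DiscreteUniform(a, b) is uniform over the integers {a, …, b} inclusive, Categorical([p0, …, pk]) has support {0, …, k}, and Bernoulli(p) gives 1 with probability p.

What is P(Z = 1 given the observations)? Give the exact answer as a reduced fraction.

Enumerate traces; 27 have nonzero weight after conditioning:
  (Y=0, X=0, W=1, U=0, Z=2) weight 1/480
  (Y=0, X=0, W=1, U=1, Z=2) weight 1/120
  (Y=0, X=0, W=1, U=2, Z=2) weight 1/160
  (Y=0, X=1, W=0, U=0, Z=2) weight 1/280
  (Y=0, X=1, W=0, U=1, Z=2) weight 1/280
  (Y=0, X=1, W=0, U=2, Z=2) weight 1/280
  (Y=0, X=1, W=1, U=0, Z=1) weight 1/560
  (Y=0, X=1, W=1, U=1, Z=1) weight 1/140
  … 19 more
Group by Z:
  weight(Z=1) = 4/35
  weight(Z=2) = 23/105
Total weight = 4/35 + 23/105 = 1/3
P(Z=1 | obs) = 4/35 / 1/3 = 12/35
P(Z=2 | obs) = 23/105 / 1/3 = 23/35

P(Z = 1 | obs) = 12/35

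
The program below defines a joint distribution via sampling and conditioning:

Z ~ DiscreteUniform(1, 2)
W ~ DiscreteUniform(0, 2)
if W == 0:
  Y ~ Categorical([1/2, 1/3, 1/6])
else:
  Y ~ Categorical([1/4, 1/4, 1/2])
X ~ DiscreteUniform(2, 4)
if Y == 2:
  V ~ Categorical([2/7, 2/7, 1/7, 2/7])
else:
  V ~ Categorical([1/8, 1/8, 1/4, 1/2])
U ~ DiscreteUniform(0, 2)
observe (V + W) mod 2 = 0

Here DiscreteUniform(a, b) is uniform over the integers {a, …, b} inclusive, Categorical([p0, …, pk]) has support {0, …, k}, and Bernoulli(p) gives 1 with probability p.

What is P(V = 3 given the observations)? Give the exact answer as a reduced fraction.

P(V = 3 | obs) = 44/155

Enumerate traces; 324 have nonzero weight after conditioning:
  (Z=1, W=0, Y=0, X=2, V=0, U=0) weight 1/864
  (Z=1, W=0, Y=0, X=2, V=0, U=1) weight 1/864
  (Z=1, W=0, Y=0, X=2, V=0, U=2) weight 1/864
  (Z=1, W=0, Y=0, X=2, V=2, U=0) weight 1/432
  (Z=1, W=0, Y=0, X=2, V=2, U=1) weight 1/432
  (Z=1, W=0, Y=0, X=2, V=2, U=2) weight 1/432
  (Z=1, W=0, Y=0, X=3, V=0, U=0) weight 1/864
  (Z=1, W=0, Y=0, X=3, V=0, U=1) weight 1/864
  (Z=1, W=1, Y=0, X=2, V=1, U=0) weight 1/1728
  (Z=1, W=1, Y=0, X=2, V=3, U=0) weight 1/432
  … 314 more
Group by V:
  weight(V=0) = 5/42
  weight(V=1) = 23/336
  weight(V=2) = 1/7
  weight(V=3) = 11/84
Total weight = 5/42 + 23/336 + 1/7 + 11/84 = 155/336
P(V=0 | obs) = 5/42 / 155/336 = 8/31
P(V=1 | obs) = 23/336 / 155/336 = 23/155
P(V=2 | obs) = 1/7 / 155/336 = 48/155
P(V=3 | obs) = 11/84 / 155/336 = 44/155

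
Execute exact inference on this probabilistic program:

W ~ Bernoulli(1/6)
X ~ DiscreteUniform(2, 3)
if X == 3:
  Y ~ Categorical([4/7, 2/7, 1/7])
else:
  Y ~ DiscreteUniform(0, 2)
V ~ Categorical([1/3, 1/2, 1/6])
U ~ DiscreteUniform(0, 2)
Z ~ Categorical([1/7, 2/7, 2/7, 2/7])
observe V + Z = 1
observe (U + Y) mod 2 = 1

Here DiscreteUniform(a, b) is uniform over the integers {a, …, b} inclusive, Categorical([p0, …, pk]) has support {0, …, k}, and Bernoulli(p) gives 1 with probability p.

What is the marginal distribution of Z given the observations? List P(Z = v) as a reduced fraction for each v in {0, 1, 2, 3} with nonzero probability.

P(Z=0) = 3/7, P(Z=1) = 4/7

Enumerate traces; 32 have nonzero weight after conditioning:
  (W=0, X=2, Y=0, V=0, U=1, Z=1) weight 5/1134
  (W=0, X=2, Y=0, V=1, U=1, Z=0) weight 5/1512
  (W=0, X=2, Y=1, V=0, U=0, Z=1) weight 5/1134
  (W=0, X=2, Y=1, V=0, U=2, Z=1) weight 5/1134
  (W=0, X=2, Y=1, V=1, U=0, Z=0) weight 5/1512
  (W=0, X=2, Y=1, V=1, U=2, Z=0) weight 5/1512
  (W=0, X=2, Y=2, V=0, U=1, Z=1) weight 5/1134
  (W=0, X=2, Y=2, V=1, U=1, Z=0) weight 5/1512
  … 24 more
Group by Z:
  weight(Z=0) = 55/1764
  weight(Z=1) = 55/1323
Total weight = 55/1764 + 55/1323 = 55/756
P(Z=0 | obs) = 55/1764 / 55/756 = 3/7
P(Z=1 | obs) = 55/1323 / 55/756 = 4/7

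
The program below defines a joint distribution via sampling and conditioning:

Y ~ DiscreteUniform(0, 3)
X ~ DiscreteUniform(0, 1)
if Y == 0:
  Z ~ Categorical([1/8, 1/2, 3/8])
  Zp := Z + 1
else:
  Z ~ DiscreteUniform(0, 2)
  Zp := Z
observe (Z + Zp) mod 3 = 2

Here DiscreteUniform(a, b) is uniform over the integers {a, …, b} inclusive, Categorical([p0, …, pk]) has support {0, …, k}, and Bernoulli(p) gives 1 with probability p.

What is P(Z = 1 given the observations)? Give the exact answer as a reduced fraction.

P(Z = 1 | obs) = 8/11

Enumerate traces; 8 have nonzero weight after conditioning:
  (Y=0, X=0, Z=2) weight 3/64
  (Y=0, X=1, Z=2) weight 3/64
  (Y=1, X=0, Z=1) weight 1/24
  (Y=1, X=1, Z=1) weight 1/24
  (Y=2, X=0, Z=1) weight 1/24
  (Y=2, X=1, Z=1) weight 1/24
  (Y=3, X=0, Z=1) weight 1/24
  (Y=3, X=1, Z=1) weight 1/24
Group by Z:
  weight(Z=1) = 1/4
  weight(Z=2) = 3/32
Total weight = 1/4 + 3/32 = 11/32
P(Z=1 | obs) = 1/4 / 11/32 = 8/11
P(Z=2 | obs) = 3/32 / 11/32 = 3/11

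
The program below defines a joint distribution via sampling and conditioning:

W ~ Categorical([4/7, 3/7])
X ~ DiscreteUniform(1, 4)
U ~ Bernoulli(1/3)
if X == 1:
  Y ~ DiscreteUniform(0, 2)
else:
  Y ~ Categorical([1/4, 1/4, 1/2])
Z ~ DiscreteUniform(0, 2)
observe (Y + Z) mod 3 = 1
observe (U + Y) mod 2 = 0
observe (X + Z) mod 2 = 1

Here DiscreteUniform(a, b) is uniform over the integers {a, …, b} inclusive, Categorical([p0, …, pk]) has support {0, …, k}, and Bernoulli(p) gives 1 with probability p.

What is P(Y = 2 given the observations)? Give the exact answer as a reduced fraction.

P(Y = 2 | obs) = 20/39

Enumerate traces; 12 have nonzero weight after conditioning:
  (W=0, X=1, U=0, Y=2, Z=2) weight 2/189
  (W=0, X=1, U=1, Y=1, Z=0) weight 1/189
  (W=0, X=2, U=0, Y=0, Z=1) weight 1/126
  (W=0, X=3, U=0, Y=2, Z=2) weight 1/63
  (W=0, X=3, U=1, Y=1, Z=0) weight 1/252
  (W=0, X=4, U=0, Y=0, Z=1) weight 1/126
  (W=1, X=1, U=0, Y=2, Z=2) weight 1/126
  (W=1, X=1, U=1, Y=1, Z=0) weight 1/252
  … 4 more
Group by Y:
  weight(Y=0) = 1/36
  weight(Y=1) = 7/432
  weight(Y=2) = 5/108
Total weight = 1/36 + 7/432 + 5/108 = 13/144
P(Y=0 | obs) = 1/36 / 13/144 = 4/13
P(Y=1 | obs) = 7/432 / 13/144 = 7/39
P(Y=2 | obs) = 5/108 / 13/144 = 20/39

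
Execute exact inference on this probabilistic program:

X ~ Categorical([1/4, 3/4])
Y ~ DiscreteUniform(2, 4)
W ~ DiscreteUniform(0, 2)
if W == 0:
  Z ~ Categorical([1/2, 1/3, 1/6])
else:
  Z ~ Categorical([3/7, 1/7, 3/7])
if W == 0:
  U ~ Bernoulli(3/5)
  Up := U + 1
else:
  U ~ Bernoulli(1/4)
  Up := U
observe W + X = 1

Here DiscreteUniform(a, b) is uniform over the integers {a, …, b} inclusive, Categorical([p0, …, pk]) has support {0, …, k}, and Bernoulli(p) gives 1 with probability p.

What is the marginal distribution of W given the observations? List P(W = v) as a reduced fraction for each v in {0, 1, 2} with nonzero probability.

P(W=0) = 3/4, P(W=1) = 1/4

Enumerate traces; 36 have nonzero weight after conditioning:
  (X=0, Y=2, W=1, Z=0, U=0) weight 1/112
  (X=0, Y=2, W=1, Z=0, U=1) weight 1/336
  (X=0, Y=2, W=1, Z=1, U=0) weight 1/336
  (X=0, Y=2, W=1, Z=1, U=1) weight 1/1008
  (X=0, Y=2, W=1, Z=2, U=0) weight 1/112
  (X=0, Y=2, W=1, Z=2, U=1) weight 1/336
  (X=0, Y=3, W=1, Z=0, U=0) weight 1/112
  (X=0, Y=3, W=1, Z=0, U=1) weight 1/336
  (X=1, Y=2, W=0, Z=0, U=0) weight 1/60
  … 27 more
Group by W:
  weight(W=0) = 1/4
  weight(W=1) = 1/12
Total weight = 1/4 + 1/12 = 1/3
P(W=0 | obs) = 1/4 / 1/3 = 3/4
P(W=1 | obs) = 1/12 / 1/3 = 1/4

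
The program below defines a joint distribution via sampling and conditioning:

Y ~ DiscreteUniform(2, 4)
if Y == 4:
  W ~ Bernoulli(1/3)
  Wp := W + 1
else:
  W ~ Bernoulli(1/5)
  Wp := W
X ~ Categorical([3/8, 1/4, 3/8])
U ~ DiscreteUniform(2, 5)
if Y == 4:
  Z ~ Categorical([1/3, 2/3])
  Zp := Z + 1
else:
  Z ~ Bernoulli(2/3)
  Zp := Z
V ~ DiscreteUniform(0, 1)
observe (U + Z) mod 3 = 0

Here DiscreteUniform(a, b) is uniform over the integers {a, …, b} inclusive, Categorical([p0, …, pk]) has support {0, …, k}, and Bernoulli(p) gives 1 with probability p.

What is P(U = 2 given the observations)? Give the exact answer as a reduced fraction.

P(U = 2 | obs) = 2/5

Enumerate traces; 108 have nonzero weight after conditioning:
  (Y=2, W=0, X=0, U=2, Z=1, V=0) weight 1/120
  (Y=2, W=0, X=0, U=2, Z=1, V=1) weight 1/120
  (Y=2, W=0, X=0, U=3, Z=0, V=0) weight 1/240
  (Y=2, W=0, X=0, U=3, Z=0, V=1) weight 1/240
  (Y=2, W=0, X=0, U=5, Z=1, V=0) weight 1/120
  (Y=2, W=0, X=0, U=5, Z=1, V=1) weight 1/120
  (Y=2, W=0, X=1, U=2, Z=1, V=0) weight 1/180
  (Y=2, W=0, X=1, U=2, Z=1, V=1) weight 1/180
  … 100 more
Group by U:
  weight(U=2) = 1/6
  weight(U=3) = 1/12
  weight(U=5) = 1/6
Total weight = 1/6 + 1/12 + 1/6 = 5/12
P(U=2 | obs) = 1/6 / 5/12 = 2/5
P(U=3 | obs) = 1/12 / 5/12 = 1/5
P(U=5 | obs) = 1/6 / 5/12 = 2/5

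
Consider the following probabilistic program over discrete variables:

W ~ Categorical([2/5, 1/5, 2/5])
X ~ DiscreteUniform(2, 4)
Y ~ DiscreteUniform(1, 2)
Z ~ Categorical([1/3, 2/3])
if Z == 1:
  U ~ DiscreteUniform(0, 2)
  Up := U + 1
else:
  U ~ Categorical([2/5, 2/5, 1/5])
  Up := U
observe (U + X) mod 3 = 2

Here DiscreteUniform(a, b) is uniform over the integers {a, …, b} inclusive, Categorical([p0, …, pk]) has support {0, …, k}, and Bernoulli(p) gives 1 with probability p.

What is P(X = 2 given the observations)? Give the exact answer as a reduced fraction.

P(X = 2 | obs) = 16/45

Enumerate traces; 36 have nonzero weight after conditioning:
  (W=0, X=2, Y=1, Z=0, U=0) weight 2/225
  (W=0, X=2, Y=1, Z=1, U=0) weight 2/135
  (W=0, X=2, Y=2, Z=0, U=0) weight 2/225
  (W=0, X=2, Y=2, Z=1, U=0) weight 2/135
  (W=0, X=3, Y=1, Z=0, U=2) weight 1/225
  (W=0, X=3, Y=1, Z=1, U=2) weight 2/135
  (W=0, X=3, Y=2, Z=0, U=2) weight 1/225
  (W=0, X=3, Y=2, Z=1, U=2) weight 2/135
  (W=0, X=4, Y=1, Z=0, U=1) weight 2/225
  … 27 more
Group by X:
  weight(X=2) = 16/135
  weight(X=3) = 13/135
  weight(X=4) = 16/135
Total weight = 16/135 + 13/135 + 16/135 = 1/3
P(X=2 | obs) = 16/135 / 1/3 = 16/45
P(X=3 | obs) = 13/135 / 1/3 = 13/45
P(X=4 | obs) = 16/135 / 1/3 = 16/45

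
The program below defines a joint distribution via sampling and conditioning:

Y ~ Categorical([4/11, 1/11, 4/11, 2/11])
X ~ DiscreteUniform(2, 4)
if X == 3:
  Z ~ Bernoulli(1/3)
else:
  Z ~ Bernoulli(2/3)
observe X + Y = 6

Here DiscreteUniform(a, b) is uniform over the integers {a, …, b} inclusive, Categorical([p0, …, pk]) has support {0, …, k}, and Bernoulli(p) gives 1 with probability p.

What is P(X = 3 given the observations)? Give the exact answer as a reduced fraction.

Enumerate traces; 4 have nonzero weight after conditioning:
  (Y=2, X=4, Z=0) weight 4/99
  (Y=2, X=4, Z=1) weight 8/99
  (Y=3, X=3, Z=0) weight 4/99
  (Y=3, X=3, Z=1) weight 2/99
Group by X:
  weight(X=3) = 2/33
  weight(X=4) = 4/33
Total weight = 2/33 + 4/33 = 2/11
P(X=3 | obs) = 2/33 / 2/11 = 1/3
P(X=4 | obs) = 4/33 / 2/11 = 2/3

P(X = 3 | obs) = 1/3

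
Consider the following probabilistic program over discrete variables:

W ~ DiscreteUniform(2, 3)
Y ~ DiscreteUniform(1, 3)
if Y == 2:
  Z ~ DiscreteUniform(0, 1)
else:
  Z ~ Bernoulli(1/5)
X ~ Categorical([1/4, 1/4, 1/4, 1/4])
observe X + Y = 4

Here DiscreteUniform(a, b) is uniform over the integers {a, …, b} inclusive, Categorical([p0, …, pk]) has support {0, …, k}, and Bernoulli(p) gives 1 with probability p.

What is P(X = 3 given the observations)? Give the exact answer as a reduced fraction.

P(X = 3 | obs) = 1/3

Enumerate traces; 12 have nonzero weight after conditioning:
  (W=2, Y=1, Z=0, X=3) weight 1/30
  (W=2, Y=1, Z=1, X=3) weight 1/120
  (W=2, Y=2, Z=0, X=2) weight 1/48
  (W=2, Y=2, Z=1, X=2) weight 1/48
  (W=2, Y=3, Z=0, X=1) weight 1/30
  (W=2, Y=3, Z=1, X=1) weight 1/120
  (W=3, Y=1, Z=0, X=3) weight 1/30
  (W=3, Y=1, Z=1, X=3) weight 1/120
  … 4 more
Group by X:
  weight(X=1) = 1/12
  weight(X=2) = 1/12
  weight(X=3) = 1/12
Total weight = 1/12 + 1/12 + 1/12 = 1/4
P(X=1 | obs) = 1/12 / 1/4 = 1/3
P(X=2 | obs) = 1/12 / 1/4 = 1/3
P(X=3 | obs) = 1/12 / 1/4 = 1/3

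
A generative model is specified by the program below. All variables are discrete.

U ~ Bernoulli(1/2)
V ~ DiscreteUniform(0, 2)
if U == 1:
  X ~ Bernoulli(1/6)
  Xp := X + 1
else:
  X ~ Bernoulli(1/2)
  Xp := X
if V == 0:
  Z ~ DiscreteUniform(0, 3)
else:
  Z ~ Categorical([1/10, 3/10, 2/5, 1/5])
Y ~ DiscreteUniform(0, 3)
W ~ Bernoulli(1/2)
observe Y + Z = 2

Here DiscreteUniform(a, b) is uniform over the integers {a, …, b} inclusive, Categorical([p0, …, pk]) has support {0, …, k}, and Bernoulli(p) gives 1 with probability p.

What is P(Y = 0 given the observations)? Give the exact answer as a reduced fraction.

P(Y = 0 | obs) = 21/47

Enumerate traces; 72 have nonzero weight after conditioning:
  (U=0, V=0, X=0, Z=0, Y=2, W=0) weight 1/384
  (U=0, V=0, X=0, Z=0, Y=2, W=1) weight 1/384
  (U=0, V=0, X=0, Z=1, Y=1, W=0) weight 1/384
  (U=0, V=0, X=0, Z=1, Y=1, W=1) weight 1/384
  (U=0, V=0, X=0, Z=2, Y=0, W=0) weight 1/384
  (U=0, V=0, X=0, Z=2, Y=0, W=1) weight 1/384
  (U=0, V=0, X=1, Z=0, Y=2, W=0) weight 1/384
  (U=0, V=0, X=1, Z=0, Y=2, W=1) weight 1/384
  … 64 more
Group by Y:
  weight(Y=0) = 7/80
  weight(Y=1) = 17/240
  weight(Y=2) = 3/80
Total weight = 7/80 + 17/240 + 3/80 = 47/240
P(Y=0 | obs) = 7/80 / 47/240 = 21/47
P(Y=1 | obs) = 17/240 / 47/240 = 17/47
P(Y=2 | obs) = 3/80 / 47/240 = 9/47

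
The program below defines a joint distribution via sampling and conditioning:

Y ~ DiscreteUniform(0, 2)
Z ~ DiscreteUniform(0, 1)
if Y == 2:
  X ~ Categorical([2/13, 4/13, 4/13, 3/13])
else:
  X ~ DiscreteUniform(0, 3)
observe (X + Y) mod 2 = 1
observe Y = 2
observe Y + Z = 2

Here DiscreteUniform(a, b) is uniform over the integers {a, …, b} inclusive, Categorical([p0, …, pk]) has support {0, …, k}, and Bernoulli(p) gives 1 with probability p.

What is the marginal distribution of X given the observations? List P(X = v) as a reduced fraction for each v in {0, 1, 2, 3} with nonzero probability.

P(X=1) = 4/7, P(X=3) = 3/7

Enumerate traces; 2 have nonzero weight after conditioning:
  (Y=2, Z=0, X=1) weight 2/39
  (Y=2, Z=0, X=3) weight 1/26
Group by X:
  weight(X=1) = 2/39
  weight(X=3) = 1/26
Total weight = 2/39 + 1/26 = 7/78
P(X=1 | obs) = 2/39 / 7/78 = 4/7
P(X=3 | obs) = 1/26 / 7/78 = 3/7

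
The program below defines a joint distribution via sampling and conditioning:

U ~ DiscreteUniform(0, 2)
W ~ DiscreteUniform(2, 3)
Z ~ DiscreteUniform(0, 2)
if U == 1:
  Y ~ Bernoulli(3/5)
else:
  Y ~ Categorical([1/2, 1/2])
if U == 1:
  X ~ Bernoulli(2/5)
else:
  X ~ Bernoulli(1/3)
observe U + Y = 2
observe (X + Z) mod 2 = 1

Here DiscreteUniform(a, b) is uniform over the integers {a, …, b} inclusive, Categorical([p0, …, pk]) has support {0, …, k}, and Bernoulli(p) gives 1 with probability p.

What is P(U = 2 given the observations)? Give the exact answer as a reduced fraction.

Enumerate traces; 12 have nonzero weight after conditioning:
  (U=1, W=2, Z=0, Y=1, X=1) weight 1/75
  (U=1, W=2, Z=1, Y=1, X=0) weight 1/50
  (U=1, W=2, Z=2, Y=1, X=1) weight 1/75
  (U=1, W=3, Z=0, Y=1, X=1) weight 1/75
  (U=1, W=3, Z=1, Y=1, X=0) weight 1/50
  (U=1, W=3, Z=2, Y=1, X=1) weight 1/75
  (U=2, W=2, Z=0, Y=0, X=1) weight 1/108
  (U=2, W=2, Z=1, Y=0, X=0) weight 1/54
  … 4 more
Group by U:
  weight(U=1) = 7/75
  weight(U=2) = 2/27
Total weight = 7/75 + 2/27 = 113/675
P(U=1 | obs) = 7/75 / 113/675 = 63/113
P(U=2 | obs) = 2/27 / 113/675 = 50/113

P(U = 2 | obs) = 50/113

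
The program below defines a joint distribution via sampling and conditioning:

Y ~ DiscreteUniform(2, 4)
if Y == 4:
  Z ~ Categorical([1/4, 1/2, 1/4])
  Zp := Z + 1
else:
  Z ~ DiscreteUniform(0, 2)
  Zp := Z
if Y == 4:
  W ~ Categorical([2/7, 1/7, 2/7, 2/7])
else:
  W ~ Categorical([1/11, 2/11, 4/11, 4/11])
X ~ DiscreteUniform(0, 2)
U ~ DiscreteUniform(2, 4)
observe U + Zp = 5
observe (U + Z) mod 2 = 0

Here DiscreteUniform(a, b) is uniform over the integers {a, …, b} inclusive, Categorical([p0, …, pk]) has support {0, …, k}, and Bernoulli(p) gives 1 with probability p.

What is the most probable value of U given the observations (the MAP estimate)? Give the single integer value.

Enumerate traces; 36 have nonzero weight after conditioning:
  (Y=4, Z=0, W=0, X=0, U=4) weight 1/378
  (Y=4, Z=0, W=0, X=1, U=4) weight 1/378
  (Y=4, Z=0, W=0, X=2, U=4) weight 1/378
  (Y=4, Z=0, W=1, X=0, U=4) weight 1/756
  (Y=4, Z=0, W=1, X=1, U=4) weight 1/756
  (Y=4, Z=0, W=1, X=2, U=4) weight 1/756
  (Y=4, Z=0, W=2, X=0, U=4) weight 1/378
  (Y=4, Z=0, W=2, X=1, U=4) weight 1/378
  (Y=4, Z=1, W=0, X=0, U=3) weight 1/189
  (Y=4, Z=2, W=0, X=0, U=2) weight 1/378
  … 26 more
Group by U:
  weight(U=2) = 1/36
  weight(U=3) = 1/18
  weight(U=4) = 1/36
Total weight = 1/36 + 1/18 + 1/36 = 1/9
P(U=2 | obs) = 1/36 / 1/9 = 1/4
P(U=3 | obs) = 1/18 / 1/9 = 1/2
P(U=4 | obs) = 1/36 / 1/9 = 1/4
argmax = 3

argmax_v P(U = v | obs) = 3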